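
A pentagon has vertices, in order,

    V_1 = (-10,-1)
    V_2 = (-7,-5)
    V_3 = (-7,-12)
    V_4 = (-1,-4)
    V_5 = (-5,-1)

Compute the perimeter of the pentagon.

|V_1V_2| = √((3)² + (-4)²) = √25 = 5
|V_2V_3| = √((0)² + (-7)²) = √49 = 7
|V_3V_4| = √((6)² + (8)²) = √100 = 10
|V_4V_5| = √((-4)² + (3)²) = √25 = 5
|V_5V_1| = √((-5)² + (0)²) = √25 = 5
Perimeter = 5 + 7 + 10 + 5 + 5 = 32.

32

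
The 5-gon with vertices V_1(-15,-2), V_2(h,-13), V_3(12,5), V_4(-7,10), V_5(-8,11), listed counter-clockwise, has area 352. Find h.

2

The doubled signed area Σ (x_i y_{i+1} − x_{i+1} y_i) is linear in h.
With h=0 it equals 690; the coefficient of h is 7 (from the two edges through V_2).
So 7·h + 690 = 2·352 = 704 ⇒ h = 2.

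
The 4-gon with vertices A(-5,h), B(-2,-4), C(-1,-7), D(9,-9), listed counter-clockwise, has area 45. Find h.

The doubled signed area Σ (x_i y_{i+1} − x_{i+1} y_i) is linear in h.
With h=0 it equals 57; the coefficient of h is 11 (from the two edges through A).
So 11·h + 57 = 2·45 = 90 ⇒ h = 3.

3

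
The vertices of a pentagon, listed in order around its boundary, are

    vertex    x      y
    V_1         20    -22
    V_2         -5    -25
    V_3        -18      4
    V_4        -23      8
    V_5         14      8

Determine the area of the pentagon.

Apply the shoelace (surveyor's) formula: 2A = Σ (x_i·y_{i+1} − x_{i+1}·y_i), indices taken mod 5.
Σ = (-610) + (-470) + (-52) + (-296) + (-468) = -1896
Area = |Σ|/2 = 948.

948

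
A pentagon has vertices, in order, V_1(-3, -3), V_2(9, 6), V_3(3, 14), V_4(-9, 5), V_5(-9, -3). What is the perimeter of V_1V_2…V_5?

|V_1V_2| = √((12)² + (9)²) = √225 = 15
|V_2V_3| = √((-6)² + (8)²) = √100 = 10
|V_3V_4| = √((-12)² + (-9)²) = √225 = 15
|V_4V_5| = √((0)² + (-8)²) = √64 = 8
|V_5V_1| = √((6)² + (0)²) = √36 = 6
Perimeter = 15 + 10 + 15 + 8 + 6 = 54.

54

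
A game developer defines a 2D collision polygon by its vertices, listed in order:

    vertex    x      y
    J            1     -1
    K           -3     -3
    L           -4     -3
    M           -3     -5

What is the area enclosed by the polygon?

Apply Gauss's area formula: 2A = Σ (x_i·y_{i+1} − x_{i+1}·y_i), indices taken mod 4.
J→K: (1)(-3) − (-3)(-1) = -6
K→L: (-3)(-3) − (-4)(-3) = -3
L→M: (-4)(-5) − (-3)(-3) = 11
M→J: (-3)(-1) − (1)(-5) = 8
Σ = 10
Area = |Σ|/2 = 5.

5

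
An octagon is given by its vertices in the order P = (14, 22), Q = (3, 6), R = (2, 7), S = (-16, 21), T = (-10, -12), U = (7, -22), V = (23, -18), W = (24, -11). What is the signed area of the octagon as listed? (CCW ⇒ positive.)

1064

P→Q: (14)(6) − (3)(22) = 18
Q→R: (3)(7) − (2)(6) = 9
R→S: (2)(21) − (-16)(7) = 154
S→T: (-16)(-12) − (-10)(21) = 402
T→U: (-10)(-22) − (7)(-12) = 304
U→V: (7)(-18) − (23)(-22) = 380
V→W: (23)(-11) − (24)(-18) = 179
W→P: (24)(22) − (14)(-11) = 682
Σ = 2128
Signed area = Σ/2 = 1064 (positive ⇒ counter-clockwise traversal).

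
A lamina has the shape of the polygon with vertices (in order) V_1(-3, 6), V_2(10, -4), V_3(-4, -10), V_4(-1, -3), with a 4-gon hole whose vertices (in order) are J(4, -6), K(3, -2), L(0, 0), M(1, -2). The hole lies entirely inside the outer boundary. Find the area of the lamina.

82.5

Outer boundary:
Apply the shoelace (surveyor's) formula: 2A = Σ (x_i·y_{i+1} − x_{i+1}·y_i), indices taken mod 4.
V_1→V_2: (-3)(-4) − (10)(6) = -48
V_2→V_3: (10)(-10) − (-4)(-4) = -116
V_3→V_4: (-4)(-3) − (-1)(-10) = 2
V_4→V_1: (-1)(6) − (-3)(-3) = -15
Σ = -177
Area = |Σ|/2 = 88.5.
Hole:
Apply Gauss's area formula: 2A = Σ (x_i·y_{i+1} − x_{i+1}·y_i), indices taken mod 4.
Σ = (10) + (0) + (0) + (2) = 12
Area = |Σ|/2 = 6.
Net area = 88.5 − 6 = 82.5.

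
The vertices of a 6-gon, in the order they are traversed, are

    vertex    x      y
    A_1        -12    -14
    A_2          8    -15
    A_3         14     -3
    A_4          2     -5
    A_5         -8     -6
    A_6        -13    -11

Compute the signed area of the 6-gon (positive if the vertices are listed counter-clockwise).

Σ = (292) + (186) + (-64) + (-52) + (10) + (50) = 422
Signed area = Σ/2 = 211 (positive ⇒ counter-clockwise traversal).

211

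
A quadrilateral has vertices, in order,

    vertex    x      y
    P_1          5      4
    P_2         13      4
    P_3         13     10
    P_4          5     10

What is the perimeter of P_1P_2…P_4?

|P_1P_2| = √((8)² + (0)²) = √64 = 8
|P_2P_3| = √((0)² + (6)²) = √36 = 6
|P_3P_4| = √((-8)² + (0)²) = √64 = 8
|P_4P_1| = √((0)² + (-6)²) = √36 = 6
Perimeter = 8 + 6 + 8 + 6 = 28.

28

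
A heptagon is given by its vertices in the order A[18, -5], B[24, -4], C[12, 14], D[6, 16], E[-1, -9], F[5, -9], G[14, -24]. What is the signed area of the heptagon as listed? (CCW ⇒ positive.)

462

A→B: (18)(-4) − (24)(-5) = 48
B→C: (24)(14) − (12)(-4) = 384
C→D: (12)(16) − (6)(14) = 108
D→E: (6)(-9) − (-1)(16) = -38
E→F: (-1)(-9) − (5)(-9) = 54
F→G: (5)(-24) − (14)(-9) = 6
G→A: (14)(-5) − (18)(-24) = 362
Σ = 924
Signed area = Σ/2 = 462 (positive ⇒ counter-clockwise traversal).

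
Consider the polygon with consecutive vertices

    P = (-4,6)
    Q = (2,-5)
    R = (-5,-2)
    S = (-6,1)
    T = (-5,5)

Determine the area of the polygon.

Apply the shoelace (surveyor's) formula: 2A = Σ (x_i·y_{i+1} − x_{i+1}·y_i), indices taken mod 5.
Σ = (8) + (-29) + (-17) + (-25) + (-10) = -73
Area = |Σ|/2 = 36.5.

36.5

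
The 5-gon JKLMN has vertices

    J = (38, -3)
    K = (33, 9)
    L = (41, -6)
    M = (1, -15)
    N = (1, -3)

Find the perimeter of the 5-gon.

|JK| = √((-5)² + (12)²) = √169 = 13
|KL| = √((8)² + (-15)²) = √289 = 17
|LM| = √((-40)² + (-9)²) = √1681 = 41
|MN| = √((0)² + (12)²) = √144 = 12
|NJ| = √((37)² + (0)²) = √1369 = 37
Perimeter = 13 + 17 + 41 + 12 + 37 = 120.

120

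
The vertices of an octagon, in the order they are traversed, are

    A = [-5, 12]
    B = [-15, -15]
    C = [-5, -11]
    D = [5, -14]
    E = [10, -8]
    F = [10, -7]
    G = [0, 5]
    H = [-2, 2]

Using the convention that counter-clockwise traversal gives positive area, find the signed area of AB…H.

Cross-terms: 255, 90, 125, 100, 10, 50, 10, -14  ⇒  Σ = 626
Signed area = Σ/2 = 313 (positive ⇒ counter-clockwise traversal).

313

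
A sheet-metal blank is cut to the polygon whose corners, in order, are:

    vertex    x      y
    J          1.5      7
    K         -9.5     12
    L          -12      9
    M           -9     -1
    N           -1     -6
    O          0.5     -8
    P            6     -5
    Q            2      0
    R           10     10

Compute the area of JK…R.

215.25

Apply the shoelace formula: 2A = Σ (x_i·y_{i+1} − x_{i+1}·y_i), indices taken mod 9.
Σ = (84.5) + (58.5) + (93) + (53) + (11) + (45.5) + (10) + (20) + (55) = 430.5
Area = |Σ|/2 = 215.25.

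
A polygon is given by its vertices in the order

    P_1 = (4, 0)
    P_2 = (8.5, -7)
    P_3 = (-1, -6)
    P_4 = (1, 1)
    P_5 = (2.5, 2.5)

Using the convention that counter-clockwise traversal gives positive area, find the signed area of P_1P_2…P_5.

-45.5

Apply Gauss's area formula: 2A = Σ (x_i·y_{i+1} − x_{i+1}·y_i), indices taken mod 5.
Σ = (-28) + (-58) + (5) + (0) + (-10) = -91
Signed area = Σ/2 = -45.5 (negative ⇒ clockwise traversal).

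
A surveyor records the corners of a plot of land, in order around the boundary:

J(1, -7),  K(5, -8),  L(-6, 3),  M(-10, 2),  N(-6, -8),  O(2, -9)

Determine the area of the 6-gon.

Apply the surveyor's formula: 2A = Σ (x_i·y_{i+1} − x_{i+1}·y_i), indices taken mod 6.
Σ = (27) + (-33) + (18) + (92) + (70) + (-5) = 169
Area = |Σ|/2 = 84.5.

84.5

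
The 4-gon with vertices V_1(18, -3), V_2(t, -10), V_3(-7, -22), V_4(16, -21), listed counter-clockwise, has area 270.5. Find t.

2

Write out the shoelace sum; only the two edges meeting at V_2 involve t:
2·Area = [(18·(-10) − t·(-3)) + (t·(-22) − (-7)·(-10))] + 829
       = -19·t + 579 = 541
⇒ t = 2.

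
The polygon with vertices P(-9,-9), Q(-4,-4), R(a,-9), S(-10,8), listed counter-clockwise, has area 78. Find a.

Write out the shoelace sum; only the two edges meeting at R involve a:
2·Area = [((-4)·(-9) − a·(-4)) + (a·8 − (-10)·(-9))] + 162
       = 12·a + 108 = 156
⇒ a = 4.

4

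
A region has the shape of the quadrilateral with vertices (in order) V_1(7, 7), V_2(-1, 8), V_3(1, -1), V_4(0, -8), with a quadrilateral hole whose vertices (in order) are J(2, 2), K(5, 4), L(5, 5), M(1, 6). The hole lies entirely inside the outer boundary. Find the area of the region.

Outer boundary:
Apply the surveyor's formula: 2A = Σ (x_i·y_{i+1} − x_{i+1}·y_i), indices taken mod 4.
Cross-terms: 63, -7, -8, 56  ⇒  Σ = 104
Area = |Σ|/2 = 52.
Hole:
Apply the shoelace (surveyor's) formula: 2A = Σ (x_i·y_{i+1} − x_{i+1}·y_i), indices taken mod 4.
Σ = (-2) + (5) + (25) + (-10) = 18
Area = |Σ|/2 = 9.
Net area = 52 − 9 = 43.

43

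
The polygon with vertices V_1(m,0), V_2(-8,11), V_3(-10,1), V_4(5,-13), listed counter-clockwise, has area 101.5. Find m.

-1

Write out the shoelace sum; only the two edges meeting at V_1 involve m:
2·Area = [(5·0 − m·(-13)) + (m·11 − (-8)·0)] + 227
       = 24·m + 227 = 203
⇒ m = -1.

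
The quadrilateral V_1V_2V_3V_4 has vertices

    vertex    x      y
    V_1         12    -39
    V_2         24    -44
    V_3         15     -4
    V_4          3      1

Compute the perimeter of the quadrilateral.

|V_1V_2| = √((12)² + (-5)²) = √169 = 13
|V_2V_3| = √((-9)² + (40)²) = √1681 = 41
|V_3V_4| = √((-12)² + (5)²) = √169 = 13
|V_4V_1| = √((9)² + (-40)²) = √1681 = 41
Perimeter = 13 + 41 + 13 + 41 = 108.

108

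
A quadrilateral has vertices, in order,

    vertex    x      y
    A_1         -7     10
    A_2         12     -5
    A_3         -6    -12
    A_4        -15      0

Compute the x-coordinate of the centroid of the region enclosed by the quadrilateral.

Apply Gauss's area formula. First the cross-terms c_i = x_i·y_{i+1} − x_{i+1}·y_i:
  -85, -174, -180, -150  ⇒  2A = -589, A = -294.5.
Then Σ (x_i + x_{i+1})·c_i = 5611, so x̄ = 5611 / (6·(-294.5)) = -181/57.

-181/57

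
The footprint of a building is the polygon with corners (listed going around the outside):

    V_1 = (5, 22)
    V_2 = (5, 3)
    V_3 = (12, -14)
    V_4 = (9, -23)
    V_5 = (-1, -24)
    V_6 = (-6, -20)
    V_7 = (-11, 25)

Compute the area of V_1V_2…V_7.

Σ = (-95) + (-106) + (-150) + (-239) + (-124) + (-370) + (-367) = -1451
Area = |Σ|/2 = 725.5.

725.5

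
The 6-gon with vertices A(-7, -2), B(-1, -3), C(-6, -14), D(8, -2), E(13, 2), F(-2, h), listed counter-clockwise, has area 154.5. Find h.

6

The doubled signed area Σ (x_i y_{i+1} − x_{i+1} y_i) is linear in h.
With h=0 it equals 189; the coefficient of h is 20 (from the two edges through F).
So 20·h + 189 = 2·154.5 = 309 ⇒ h = 6.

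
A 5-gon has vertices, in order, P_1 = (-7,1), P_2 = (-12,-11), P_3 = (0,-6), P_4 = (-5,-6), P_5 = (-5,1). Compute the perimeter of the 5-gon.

|P_1P_2| = √((-5)² + (-12)²) = √169 = 13
|P_2P_3| = √((12)² + (5)²) = √169 = 13
|P_3P_4| = √((-5)² + (0)²) = √25 = 5
|P_4P_5| = √((0)² + (7)²) = √49 = 7
|P_5P_1| = √((-2)² + (0)²) = √4 = 2
Perimeter = 13 + 13 + 5 + 7 + 2 = 40.

40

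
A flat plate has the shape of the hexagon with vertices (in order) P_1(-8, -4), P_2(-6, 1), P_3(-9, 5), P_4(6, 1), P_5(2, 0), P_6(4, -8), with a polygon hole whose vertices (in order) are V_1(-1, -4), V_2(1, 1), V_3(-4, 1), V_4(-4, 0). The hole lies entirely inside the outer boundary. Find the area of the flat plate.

Outer boundary:
Σ = (-32) + (-21) + (-39) + (-2) + (-16) + (-80) = -190
Area = |Σ|/2 = 95.
Hole:
Apply the shoelace formula: 2A = Σ (x_i·y_{i+1} − x_{i+1}·y_i), indices taken mod 4.
Cross-terms: 3, 5, 4, 16  ⇒  Σ = 28
Area = |Σ|/2 = 14.
Net area = 95 − 14 = 81.

81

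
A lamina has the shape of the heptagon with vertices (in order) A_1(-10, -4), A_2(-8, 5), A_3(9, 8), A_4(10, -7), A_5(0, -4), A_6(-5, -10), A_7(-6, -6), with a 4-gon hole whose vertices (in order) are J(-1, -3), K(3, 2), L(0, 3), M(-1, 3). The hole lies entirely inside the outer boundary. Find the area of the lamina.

217.5

Outer boundary:
Apply the surveyor's formula: 2A = Σ (x_i·y_{i+1} − x_{i+1}·y_i), indices taken mod 7.
Σ = (-82) + (-109) + (-143) + (-40) + (-20) + (-30) + (-36) = -460
Area = |Σ|/2 = 230.
Hole:
Apply the shoelace (surveyor's) formula: 2A = Σ (x_i·y_{i+1} − x_{i+1}·y_i), indices taken mod 4.
Σ = (7) + (9) + (3) + (6) = 25
Area = |Σ|/2 = 12.5.
Net area = 230 − 12.5 = 217.5.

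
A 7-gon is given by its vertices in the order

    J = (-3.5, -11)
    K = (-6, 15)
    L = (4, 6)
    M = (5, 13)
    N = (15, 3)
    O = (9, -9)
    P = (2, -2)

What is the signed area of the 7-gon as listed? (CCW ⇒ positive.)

Apply the shoelace formula: 2A = Σ (x_i·y_{i+1} − x_{i+1}·y_i), indices taken mod 7.
J→K: (-3.5)(15) − (-6)(-11) = -118.5
K→L: (-6)(6) − (4)(15) = -96
L→M: (4)(13) − (5)(6) = 22
M→N: (5)(3) − (15)(13) = -180
N→O: (15)(-9) − (9)(3) = -162
O→P: (9)(-2) − (2)(-9) = 0
P→J: (2)(-11) − (-3.5)(-2) = -29
Σ = -563.5
Signed area = Σ/2 = -281.75 (negative ⇒ clockwise traversal).

-281.75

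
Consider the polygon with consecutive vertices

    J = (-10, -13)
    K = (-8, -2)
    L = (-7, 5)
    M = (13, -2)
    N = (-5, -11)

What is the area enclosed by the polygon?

Apply the shoelace formula: 2A = Σ (x_i·y_{i+1} − x_{i+1}·y_i), indices taken mod 5.
Σ = (-84) + (-54) + (-51) + (-153) + (-45) = -387
Area = |Σ|/2 = 193.5.

193.5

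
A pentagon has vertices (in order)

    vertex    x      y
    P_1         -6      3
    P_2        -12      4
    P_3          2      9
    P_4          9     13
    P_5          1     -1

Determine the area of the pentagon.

Apply the shoelace (surveyor's) formula: 2A = Σ (x_i·y_{i+1} − x_{i+1}·y_i), indices taken mod 5.
P_1→P_2: (-6)(4) − (-12)(3) = 12
P_2→P_3: (-12)(9) − (2)(4) = -116
P_3→P_4: (2)(13) − (9)(9) = -55
P_4→P_5: (9)(-1) − (1)(13) = -22
P_5→P_1: (1)(3) − (-6)(-1) = -3
Σ = -184
Area = |Σ|/2 = 92.

92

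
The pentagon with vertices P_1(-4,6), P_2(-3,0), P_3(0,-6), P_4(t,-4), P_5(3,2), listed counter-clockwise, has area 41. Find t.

1

The doubled signed area Σ (x_i y_{i+1} − x_{i+1} y_i) is linear in t.
With t=0 it equals 74; the coefficient of t is 8 (from the two edges through P_4).
So 8·t + 74 = 2·41 = 82 ⇒ t = 1.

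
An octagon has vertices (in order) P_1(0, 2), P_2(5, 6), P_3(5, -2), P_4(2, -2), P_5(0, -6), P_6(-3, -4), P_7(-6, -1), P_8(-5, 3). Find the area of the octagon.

P_1→P_2: (0)(6) − (5)(2) = -10
P_2→P_3: (5)(-2) − (5)(6) = -40
P_3→P_4: (5)(-2) − (2)(-2) = -6
P_4→P_5: (2)(-6) − (0)(-2) = -12
P_5→P_6: (0)(-4) − (-3)(-6) = -18
P_6→P_7: (-3)(-1) − (-6)(-4) = -21
P_7→P_8: (-6)(3) − (-5)(-1) = -23
P_8→P_1: (-5)(2) − (0)(3) = -10
Σ = -140
Area = |Σ|/2 = 70.

70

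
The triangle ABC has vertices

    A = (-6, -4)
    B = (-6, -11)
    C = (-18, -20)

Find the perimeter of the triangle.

|AB| = √((0)² + (-7)²) = √49 = 7
|BC| = √((-12)² + (-9)²) = √225 = 15
|CA| = √((12)² + (16)²) = √400 = 20
Perimeter = 7 + 15 + 20 = 42.

42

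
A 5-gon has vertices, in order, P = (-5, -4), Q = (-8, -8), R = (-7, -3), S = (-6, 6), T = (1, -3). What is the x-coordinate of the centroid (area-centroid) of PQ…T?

Apply the surveyor's formula. First the cross-terms c_i = x_i·y_{i+1} − x_{i+1}·y_i:
  8, -32, -60, 12, -19  ⇒  2A = -91, A = -45.5.
Then Σ (x_i + x_{i+1})·c_i = 1172, so x̄ = 1172 / (6·(-45.5)) = -1172/273.

-1172/273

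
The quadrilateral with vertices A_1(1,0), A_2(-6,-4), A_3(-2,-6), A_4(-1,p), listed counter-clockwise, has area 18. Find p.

The doubled signed area Σ (x_i y_{i+1} − x_{i+1} y_i) is linear in p.
With p=0 it equals 18; the coefficient of p is -3 (from the two edges through A_4).
So -3·p + 18 = 2·18 = 36 ⇒ p = -6.

-6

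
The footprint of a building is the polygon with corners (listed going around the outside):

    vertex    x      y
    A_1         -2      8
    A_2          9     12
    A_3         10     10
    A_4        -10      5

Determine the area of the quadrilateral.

Apply the shoelace formula: 2A = Σ (x_i·y_{i+1} − x_{i+1}·y_i), indices taken mod 4.
Cross-terms: -96, -30, 150, -70  ⇒  Σ = -46
Area = |Σ|/2 = 23.

23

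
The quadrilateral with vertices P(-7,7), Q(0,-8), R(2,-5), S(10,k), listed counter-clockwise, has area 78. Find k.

-4

Write out the shoelace sum; only the two edges meeting at S involve k:
2·Area = [(2·k − 10·(-5)) + (10·7 − (-7)·k)] + 72
       = 9·k + 192 = 156
⇒ k = -4.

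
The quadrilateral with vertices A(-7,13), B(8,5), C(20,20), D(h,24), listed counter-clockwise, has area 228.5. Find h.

16

The doubled signed area Σ (x_i y_{i+1} − x_{i+1} y_i) is linear in h.
With h=0 it equals 569; the coefficient of h is -7 (from the two edges through D).
So -7·h + 569 = 2·228.5 = 457 ⇒ h = 16.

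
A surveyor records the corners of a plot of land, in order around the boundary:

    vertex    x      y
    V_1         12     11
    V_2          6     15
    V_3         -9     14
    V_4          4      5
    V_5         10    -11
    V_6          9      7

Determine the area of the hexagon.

Apply the surveyor's formula: 2A = Σ (x_i·y_{i+1} − x_{i+1}·y_i), indices taken mod 6.
Σ = (114) + (219) + (-101) + (-94) + (169) + (15) = 322
Area = |Σ|/2 = 161.

161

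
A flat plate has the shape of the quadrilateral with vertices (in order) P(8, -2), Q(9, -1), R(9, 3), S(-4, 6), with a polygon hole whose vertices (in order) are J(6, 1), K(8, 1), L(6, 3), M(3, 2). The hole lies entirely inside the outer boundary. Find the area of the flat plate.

Outer boundary:
Apply Gauss's area formula: 2A = Σ (x_i·y_{i+1} − x_{i+1}·y_i), indices taken mod 4.
Cross-terms: 10, 36, 66, -40  ⇒  Σ = 72
Area = |Σ|/2 = 36.
Hole:
Cross-terms: -2, 18, 3, -9  ⇒  Σ = 10
Area = |Σ|/2 = 5.
Net area = 36 − 5 = 31.

31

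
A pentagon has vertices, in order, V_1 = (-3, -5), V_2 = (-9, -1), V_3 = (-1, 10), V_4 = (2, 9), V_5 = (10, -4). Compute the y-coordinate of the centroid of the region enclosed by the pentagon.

25/23

Apply Gauss's area formula. First the cross-terms c_i = x_i·y_{i+1} − x_{i+1}·y_i:
  -42, -91, -29, -98, -62  ⇒  2A = -322, A = -161.
Then Σ (y_i + y_{i+1})·c_i = -1050, so ȳ = -1050 / (6·(-161)) = 25/23.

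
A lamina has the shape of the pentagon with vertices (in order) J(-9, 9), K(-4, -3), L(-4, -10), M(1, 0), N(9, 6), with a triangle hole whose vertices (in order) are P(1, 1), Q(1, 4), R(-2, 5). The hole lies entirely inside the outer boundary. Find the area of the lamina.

Outer boundary:
Apply the surveyor's formula: 2A = Σ (x_i·y_{i+1} − x_{i+1}·y_i), indices taken mod 5.
Σ = (63) + (28) + (10) + (6) + (135) = 242
Area = |Σ|/2 = 121.
Hole:
Σ = (3) + (13) + (-7) = 9
Area = |Σ|/2 = 4.5.
Net area = 121 − 4.5 = 116.5.

116.5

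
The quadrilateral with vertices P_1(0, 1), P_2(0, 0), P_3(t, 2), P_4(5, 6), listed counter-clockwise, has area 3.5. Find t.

The doubled signed area Σ (x_i y_{i+1} − x_{i+1} y_i) is linear in t.
With t=0 it equals -5; the coefficient of t is 6 (from the two edges through P_3).
So 6·t + -5 = 2·3.5 = 7 ⇒ t = 2.

2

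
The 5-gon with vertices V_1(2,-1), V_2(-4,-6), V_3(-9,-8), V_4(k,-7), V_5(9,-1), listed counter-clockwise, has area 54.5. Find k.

The doubled signed area Σ (x_i y_{i+1} − x_{i+1} y_i) is linear in k.
With k=0 it equals 81; the coefficient of k is 7 (from the two edges through V_4).
So 7·k + 81 = 2·54.5 = 109 ⇒ k = 4.

4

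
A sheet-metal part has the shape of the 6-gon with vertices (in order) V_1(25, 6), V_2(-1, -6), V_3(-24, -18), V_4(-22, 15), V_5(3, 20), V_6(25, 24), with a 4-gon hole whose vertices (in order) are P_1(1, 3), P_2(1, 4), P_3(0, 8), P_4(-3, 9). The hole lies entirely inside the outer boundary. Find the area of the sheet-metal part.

1187

Outer boundary:
Apply the shoelace formula: 2A = Σ (x_i·y_{i+1} − x_{i+1}·y_i), indices taken mod 6.
V_1→V_2: (25)(-6) − (-1)(6) = -144
V_2→V_3: (-1)(-18) − (-24)(-6) = -126
V_3→V_4: (-24)(15) − (-22)(-18) = -756
V_4→V_5: (-22)(20) − (3)(15) = -485
V_5→V_6: (3)(24) − (25)(20) = -428
V_6→V_1: (25)(6) − (25)(24) = -450
Σ = -2389
Area = |Σ|/2 = 1194.5.
Hole:
Apply Gauss's area formula: 2A = Σ (x_i·y_{i+1} − x_{i+1}·y_i), indices taken mod 4.
P_1→P_2: (1)(4) − (1)(3) = 1
P_2→P_3: (1)(8) − (0)(4) = 8
P_3→P_4: (0)(9) − (-3)(8) = 24
P_4→P_1: (-3)(3) − (1)(9) = -18
Σ = 15
Area = |Σ|/2 = 7.5.
Net area = 1194.5 − 7.5 = 1187.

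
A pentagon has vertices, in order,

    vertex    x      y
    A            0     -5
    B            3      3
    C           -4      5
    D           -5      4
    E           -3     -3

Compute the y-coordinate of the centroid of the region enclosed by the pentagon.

Apply the shoelace (surveyor's) formula. First the cross-terms c_i = x_i·y_{i+1} − x_{i+1}·y_i:
  15, 27, 9, 27, 15  ⇒  2A = 93, A = 46.5.
Then Σ (y_i + y_{i+1})·c_i = 174, so ȳ = 174 / (6·46.5) = 58/93.

58/93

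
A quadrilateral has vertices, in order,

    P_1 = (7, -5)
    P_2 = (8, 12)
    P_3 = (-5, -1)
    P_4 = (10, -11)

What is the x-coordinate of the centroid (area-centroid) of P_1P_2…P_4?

Apply the shoelace (surveyor's) formula. First the cross-terms c_i = x_i·y_{i+1} − x_{i+1}·y_i:
  124, 52, 65, 27  ⇒  2A = 268, A = 134.
Then Σ (x_i + x_{i+1})·c_i = 2800, so x̄ = 2800 / (6·134) = 700/201.

700/201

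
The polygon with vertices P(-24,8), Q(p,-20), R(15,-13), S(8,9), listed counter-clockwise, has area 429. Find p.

Write out the shoelace sum; only the two edges meeting at Q involve p:
2·Area = [((-24)·(-20) − p·8) + (p·(-13) − 15·(-20))] + 519
       = -21·p + 1299 = 858
⇒ p = 21.

21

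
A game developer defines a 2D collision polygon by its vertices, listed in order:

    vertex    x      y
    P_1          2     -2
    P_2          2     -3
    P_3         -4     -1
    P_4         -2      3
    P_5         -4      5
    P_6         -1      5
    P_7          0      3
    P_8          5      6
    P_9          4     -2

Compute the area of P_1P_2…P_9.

Σ = (-2) + (-14) + (-14) + (2) + (-15) + (-3) + (-15) + (-34) + (-4) = -99
Area = |Σ|/2 = 49.5.

49.5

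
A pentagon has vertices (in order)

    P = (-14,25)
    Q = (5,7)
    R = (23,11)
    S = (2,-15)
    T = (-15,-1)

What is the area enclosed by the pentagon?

Apply the shoelace formula: 2A = Σ (x_i·y_{i+1} − x_{i+1}·y_i), indices taken mod 5.
Cross-terms: -223, -106, -367, -227, -389  ⇒  Σ = -1312
Area = |Σ|/2 = 656.

656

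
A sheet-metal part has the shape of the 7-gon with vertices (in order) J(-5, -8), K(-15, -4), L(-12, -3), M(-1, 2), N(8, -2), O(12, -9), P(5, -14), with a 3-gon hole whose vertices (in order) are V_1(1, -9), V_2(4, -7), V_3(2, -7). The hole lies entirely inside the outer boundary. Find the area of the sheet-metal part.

210.5

Outer boundary:
J→K: (-5)(-4) − (-15)(-8) = -100
K→L: (-15)(-3) − (-12)(-4) = -3
L→M: (-12)(2) − (-1)(-3) = -27
M→N: (-1)(-2) − (8)(2) = -14
N→O: (8)(-9) − (12)(-2) = -48
O→P: (12)(-14) − (5)(-9) = -123
P→J: (5)(-8) − (-5)(-14) = -110
Σ = -425
Area = |Σ|/2 = 212.5.
Hole:
Σ = (29) + (-14) + (-11) = 4
Area = |Σ|/2 = 2.
Net area = 212.5 − 2 = 210.5.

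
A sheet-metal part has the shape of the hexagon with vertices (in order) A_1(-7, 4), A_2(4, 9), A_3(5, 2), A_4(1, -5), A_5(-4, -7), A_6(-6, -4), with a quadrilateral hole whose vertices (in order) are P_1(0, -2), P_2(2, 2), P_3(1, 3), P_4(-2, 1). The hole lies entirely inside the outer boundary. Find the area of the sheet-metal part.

114.5

Outer boundary:
Apply the shoelace formula: 2A = Σ (x_i·y_{i+1} − x_{i+1}·y_i), indices taken mod 6.
Σ = (-79) + (-37) + (-27) + (-27) + (-26) + (-52) = -248
Area = |Σ|/2 = 124.
Hole:
Σ = (4) + (4) + (7) + (4) = 19
Area = |Σ|/2 = 9.5.
Net area = 124 − 9.5 = 114.5.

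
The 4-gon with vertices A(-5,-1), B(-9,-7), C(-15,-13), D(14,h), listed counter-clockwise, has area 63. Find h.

8

Write out the shoelace sum; only the two edges meeting at D involve h:
2·Area = [((-15)·h − 14·(-13)) + (14·(-1) − (-5)·h)] + 38
       = -10·h + 206 = 126
⇒ h = 8.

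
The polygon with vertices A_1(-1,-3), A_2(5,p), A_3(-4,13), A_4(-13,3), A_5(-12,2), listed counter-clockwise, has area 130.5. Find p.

-8

The doubled signed area Σ (x_i y_{i+1} − x_{i+1} y_i) is linear in p.
With p=0 it equals 285; the coefficient of p is 3 (from the two edges through A_2).
So 3·p + 285 = 2·130.5 = 261 ⇒ p = -8.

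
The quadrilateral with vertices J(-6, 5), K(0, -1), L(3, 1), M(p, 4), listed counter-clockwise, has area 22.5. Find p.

0

Write out the shoelace sum; only the two edges meeting at M involve p:
2·Area = [(3·4 − p·1) + (p·5 − (-6)·4)] + 9
       = 4·p + 45 = 45
⇒ p = 0.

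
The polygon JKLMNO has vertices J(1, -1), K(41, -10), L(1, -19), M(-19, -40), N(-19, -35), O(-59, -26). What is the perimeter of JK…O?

222

|JK| = √((40)² + (-9)²) = √1681 = 41
|KL| = √((-40)² + (-9)²) = √1681 = 41
|LM| = √((-20)² + (-21)²) = √841 = 29
|MN| = √((0)² + (5)²) = √25 = 5
|NO| = √((-40)² + (9)²) = √1681 = 41
|OJ| = √((60)² + (25)²) = √4225 = 65
Perimeter = 41 + 41 + 29 + 5 + 41 + 65 = 222.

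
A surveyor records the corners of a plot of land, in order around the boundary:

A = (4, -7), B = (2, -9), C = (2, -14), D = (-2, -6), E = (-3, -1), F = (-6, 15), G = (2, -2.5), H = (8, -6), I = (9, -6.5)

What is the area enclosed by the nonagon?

Σ = (-22) + (-10) + (-40) + (-16) + (-51) + (-15) + (8) + (2) + (-37) = -181
Area = |Σ|/2 = 90.5.

90.5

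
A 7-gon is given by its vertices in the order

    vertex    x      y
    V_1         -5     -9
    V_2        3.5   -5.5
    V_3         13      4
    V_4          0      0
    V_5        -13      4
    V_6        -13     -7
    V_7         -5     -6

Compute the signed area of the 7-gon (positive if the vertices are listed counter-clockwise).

172.75

Apply Gauss's area formula: 2A = Σ (x_i·y_{i+1} − x_{i+1}·y_i), indices taken mod 7.
Cross-terms: 59, 85.5, 0, 0, 143, 43, 15  ⇒  Σ = 345.5
Signed area = Σ/2 = 172.75 (positive ⇒ counter-clockwise traversal).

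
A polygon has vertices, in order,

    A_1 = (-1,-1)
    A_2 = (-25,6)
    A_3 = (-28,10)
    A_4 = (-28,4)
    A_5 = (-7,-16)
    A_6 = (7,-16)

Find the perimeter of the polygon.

96

|A_1A_2| = √((-24)² + (7)²) = √625 = 25
|A_2A_3| = √((-3)² + (4)²) = √25 = 5
|A_3A_4| = √((0)² + (-6)²) = √36 = 6
|A_4A_5| = √((21)² + (-20)²) = √841 = 29
|A_5A_6| = √((14)² + (0)²) = √196 = 14
|A_6A_1| = √((-8)² + (15)²) = √289 = 17
Perimeter = 25 + 5 + 6 + 29 + 14 + 17 = 96.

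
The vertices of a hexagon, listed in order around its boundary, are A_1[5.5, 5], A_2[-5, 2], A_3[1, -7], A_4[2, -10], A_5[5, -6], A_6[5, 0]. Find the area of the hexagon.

83

Apply the shoelace (surveyor's) formula: 2A = Σ (x_i·y_{i+1} − x_{i+1}·y_i), indices taken mod 6.
A_1→A_2: (5.5)(2) − (-5)(5) = 36
A_2→A_3: (-5)(-7) − (1)(2) = 33
A_3→A_4: (1)(-10) − (2)(-7) = 4
A_4→A_5: (2)(-6) − (5)(-10) = 38
A_5→A_6: (5)(0) − (5)(-6) = 30
A_6→A_1: (5)(5) − (5.5)(0) = 25
Σ = 166
Area = |Σ|/2 = 83.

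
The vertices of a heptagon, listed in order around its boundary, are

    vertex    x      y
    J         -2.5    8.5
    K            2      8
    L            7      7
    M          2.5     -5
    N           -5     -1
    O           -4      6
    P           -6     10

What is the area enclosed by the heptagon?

Apply the shoelace formula: 2A = Σ (x_i·y_{i+1} − x_{i+1}·y_i), indices taken mod 7.
Cross-terms: -37, -42, -52.5, -27.5, -34, -4, -26  ⇒  Σ = -223
Area = |Σ|/2 = 111.5.

111.5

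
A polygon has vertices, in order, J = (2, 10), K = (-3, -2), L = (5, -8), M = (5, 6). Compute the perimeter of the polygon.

|JK| = √((-5)² + (-12)²) = √169 = 13
|KL| = √((8)² + (-6)²) = √100 = 10
|LM| = √((0)² + (14)²) = √196 = 14
|MJ| = √((-3)² + (4)²) = √25 = 5
Perimeter = 13 + 10 + 14 + 5 = 42.

42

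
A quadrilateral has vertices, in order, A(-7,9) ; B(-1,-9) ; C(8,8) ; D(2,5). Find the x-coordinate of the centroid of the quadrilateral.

-17/71

Apply Gauss's area formula. First the cross-terms c_i = x_i·y_{i+1} − x_{i+1}·y_i:
  72, 64, 24, 53  ⇒  2A = 213, A = 106.5.
Then Σ (x_i + x_{i+1})·c_i = -153, so x̄ = -153 / (6·106.5) = -17/71.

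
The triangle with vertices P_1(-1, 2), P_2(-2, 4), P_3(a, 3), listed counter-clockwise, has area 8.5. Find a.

-10

The doubled signed area Σ (x_i y_{i+1} − x_{i+1} y_i) is linear in a.
With a=0 it equals -3; the coefficient of a is -2 (from the two edges through P_3).
So -2·a + -3 = 2·8.5 = 17 ⇒ a = -10.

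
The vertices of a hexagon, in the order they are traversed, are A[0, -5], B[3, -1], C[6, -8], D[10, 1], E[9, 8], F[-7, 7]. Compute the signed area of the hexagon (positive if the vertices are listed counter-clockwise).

Cross-terms: 15, -18, 86, 71, 119, 35  ⇒  Σ = 308
Signed area = Σ/2 = 154 (positive ⇒ counter-clockwise traversal).

154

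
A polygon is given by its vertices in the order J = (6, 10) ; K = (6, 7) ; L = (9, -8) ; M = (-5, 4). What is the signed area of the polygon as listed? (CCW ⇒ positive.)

Cross-terms: -18, -111, -4, -74  ⇒  Σ = -207
Signed area = Σ/2 = -103.5 (negative ⇒ clockwise traversal).

-103.5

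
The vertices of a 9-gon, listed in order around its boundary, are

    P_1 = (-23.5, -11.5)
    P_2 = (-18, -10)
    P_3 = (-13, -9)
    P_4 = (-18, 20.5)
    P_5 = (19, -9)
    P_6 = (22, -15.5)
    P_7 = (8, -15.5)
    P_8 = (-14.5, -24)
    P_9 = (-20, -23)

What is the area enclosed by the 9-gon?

891.625

Apply Gauss's area formula: 2A = Σ (x_i·y_{i+1} − x_{i+1}·y_i), indices taken mod 9.
P_1→P_2: (-23.5)(-10) − (-18)(-11.5) = 28
P_2→P_3: (-18)(-9) − (-13)(-10) = 32
P_3→P_4: (-13)(20.5) − (-18)(-9) = -428.5
P_4→P_5: (-18)(-9) − (19)(20.5) = -227.5
P_5→P_6: (19)(-15.5) − (22)(-9) = -96.5
P_6→P_7: (22)(-15.5) − (8)(-15.5) = -217
P_7→P_8: (8)(-24) − (-14.5)(-15.5) = -416.75
P_8→P_9: (-14.5)(-23) − (-20)(-24) = -146.5
P_9→P_1: (-20)(-11.5) − (-23.5)(-23) = -310.5
Σ = -1783.25
Area = |Σ|/2 = 891.625.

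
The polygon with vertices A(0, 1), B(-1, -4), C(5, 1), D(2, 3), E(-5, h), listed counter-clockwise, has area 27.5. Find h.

6

Write out the shoelace sum; only the two edges meeting at E involve h:
2·Area = [(2·h − (-5)·3) + ((-5)·1 − 0·h)] + 33
       = 2·h + 43 = 55
⇒ h = 6.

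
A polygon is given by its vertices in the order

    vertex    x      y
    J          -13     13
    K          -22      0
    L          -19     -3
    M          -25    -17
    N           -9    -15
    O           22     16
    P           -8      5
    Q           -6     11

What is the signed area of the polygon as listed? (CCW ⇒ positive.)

Apply the shoelace formula: 2A = Σ (x_i·y_{i+1} − x_{i+1}·y_i), indices taken mod 8.
Σ = (286) + (66) + (248) + (222) + (186) + (238) + (-58) + (65) = 1253
Signed area = Σ/2 = 626.5 (positive ⇒ counter-clockwise traversal).

626.5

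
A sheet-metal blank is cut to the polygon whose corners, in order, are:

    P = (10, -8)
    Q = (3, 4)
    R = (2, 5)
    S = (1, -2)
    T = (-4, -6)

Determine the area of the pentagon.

Apply the shoelace formula: 2A = Σ (x_i·y_{i+1} − x_{i+1}·y_i), indices taken mod 5.
Cross-terms: 64, 7, -9, -14, 92  ⇒  Σ = 140
Area = |Σ|/2 = 70.

70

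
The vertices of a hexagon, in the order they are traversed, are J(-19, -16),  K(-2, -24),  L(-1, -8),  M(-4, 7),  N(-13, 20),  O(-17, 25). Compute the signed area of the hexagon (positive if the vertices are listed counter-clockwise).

Apply the surveyor's formula: 2A = Σ (x_i·y_{i+1} − x_{i+1}·y_i), indices taken mod 6.
Cross-terms: 424, -8, -39, 11, 15, 747  ⇒  Σ = 1150
Signed area = Σ/2 = 575 (positive ⇒ counter-clockwise traversal).

575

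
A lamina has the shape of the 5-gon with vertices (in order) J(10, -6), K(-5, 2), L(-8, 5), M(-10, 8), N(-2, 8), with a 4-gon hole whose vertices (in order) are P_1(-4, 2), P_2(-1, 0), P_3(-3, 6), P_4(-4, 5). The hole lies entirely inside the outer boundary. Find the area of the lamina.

Outer boundary:
Apply the surveyor's formula: 2A = Σ (x_i·y_{i+1} − x_{i+1}·y_i), indices taken mod 5.
J→K: (10)(2) − (-5)(-6) = -10
K→L: (-5)(5) − (-8)(2) = -9
L→M: (-8)(8) − (-10)(5) = -14
M→N: (-10)(8) − (-2)(8) = -64
N→J: (-2)(-6) − (10)(8) = -68
Σ = -165
Area = |Σ|/2 = 82.5.
Hole:
Apply the shoelace formula: 2A = Σ (x_i·y_{i+1} − x_{i+1}·y_i), indices taken mod 4.
Cross-terms: 2, -6, 9, 12  ⇒  Σ = 17
Area = |Σ|/2 = 8.5.
Net area = 82.5 − 8.5 = 74.

74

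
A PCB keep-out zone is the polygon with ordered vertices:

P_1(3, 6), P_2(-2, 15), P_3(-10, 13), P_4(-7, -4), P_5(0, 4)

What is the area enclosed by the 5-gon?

Σ = (57) + (124) + (131) + (-28) + (-12) = 272
Area = |Σ|/2 = 136.

136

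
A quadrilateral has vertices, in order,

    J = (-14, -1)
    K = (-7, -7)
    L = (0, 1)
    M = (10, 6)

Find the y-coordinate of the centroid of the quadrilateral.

Apply the shoelace (surveyor's) formula. First the cross-terms c_i = x_i·y_{i+1} − x_{i+1}·y_i:
  91, -7, -10, 74  ⇒  2A = 148, A = 74.
Then Σ (y_i + y_{i+1})·c_i = -386, so ȳ = -386 / (6·74) = -193/222.

-193/222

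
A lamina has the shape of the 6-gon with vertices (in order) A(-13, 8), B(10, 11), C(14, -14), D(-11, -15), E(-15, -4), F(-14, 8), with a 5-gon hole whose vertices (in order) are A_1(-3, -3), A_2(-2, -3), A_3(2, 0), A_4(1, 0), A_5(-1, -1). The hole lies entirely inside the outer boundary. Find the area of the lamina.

Outer boundary:
Apply the shoelace formula: 2A = Σ (x_i·y_{i+1} − x_{i+1}·y_i), indices taken mod 6.
A→B: (-13)(11) − (10)(8) = -223
B→C: (10)(-14) − (14)(11) = -294
C→D: (14)(-15) − (-11)(-14) = -364
D→E: (-11)(-4) − (-15)(-15) = -181
E→F: (-15)(8) − (-14)(-4) = -176
F→A: (-14)(8) − (-13)(8) = -8
Σ = -1246
Area = |Σ|/2 = 623.
Hole:
Apply the shoelace (surveyor's) formula: 2A = Σ (x_i·y_{i+1} − x_{i+1}·y_i), indices taken mod 5.
A_1→A_2: (-3)(-3) − (-2)(-3) = 3
A_2→A_3: (-2)(0) − (2)(-3) = 6
A_3→A_4: (2)(0) − (1)(0) = 0
A_4→A_5: (1)(-1) − (-1)(0) = -1
A_5→A_1: (-1)(-3) − (-3)(-1) = 0
Σ = 8
Area = |Σ|/2 = 4.
Net area = 623 − 4 = 619.

619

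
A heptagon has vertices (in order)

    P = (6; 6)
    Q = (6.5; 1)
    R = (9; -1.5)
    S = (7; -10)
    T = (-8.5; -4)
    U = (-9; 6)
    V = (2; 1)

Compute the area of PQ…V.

Apply the shoelace formula: 2A = Σ (x_i·y_{i+1} − x_{i+1}·y_i), indices taken mod 7.
Cross-terms: -33, -18.75, -79.5, -113, -87, -21, 6  ⇒  Σ = -346.25
Area = |Σ|/2 = 173.125.

173.125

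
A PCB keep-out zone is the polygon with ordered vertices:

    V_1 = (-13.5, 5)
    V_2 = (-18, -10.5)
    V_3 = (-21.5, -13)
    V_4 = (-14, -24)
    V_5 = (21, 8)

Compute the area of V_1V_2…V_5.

589.5

Σ = (231.75) + (8.25) + (334) + (392) + (213) = 1179
Area = |Σ|/2 = 589.5.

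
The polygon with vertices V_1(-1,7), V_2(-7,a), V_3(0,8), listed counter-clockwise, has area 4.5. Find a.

-8

The doubled signed area Σ (x_i y_{i+1} − x_{i+1} y_i) is linear in a.
With a=0 it equals 1; the coefficient of a is -1 (from the two edges through V_2).
So -1·a + 1 = 2·4.5 = 9 ⇒ a = -8.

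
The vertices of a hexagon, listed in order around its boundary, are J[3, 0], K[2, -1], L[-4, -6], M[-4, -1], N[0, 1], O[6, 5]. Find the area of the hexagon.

32

Apply the shoelace (surveyor's) formula: 2A = Σ (x_i·y_{i+1} − x_{i+1}·y_i), indices taken mod 6.
J→K: (3)(-1) − (2)(0) = -3
K→L: (2)(-6) − (-4)(-1) = -16
L→M: (-4)(-1) − (-4)(-6) = -20
M→N: (-4)(1) − (0)(-1) = -4
N→O: (0)(5) − (6)(1) = -6
O→J: (6)(0) − (3)(5) = -15
Σ = -64
Area = |Σ|/2 = 32.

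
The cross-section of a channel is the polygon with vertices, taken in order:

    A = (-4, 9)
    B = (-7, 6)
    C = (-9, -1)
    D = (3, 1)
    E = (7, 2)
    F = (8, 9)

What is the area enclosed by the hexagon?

124

Σ = (39) + (61) + (-6) + (-1) + (47) + (108) = 248
Area = |Σ|/2 = 124.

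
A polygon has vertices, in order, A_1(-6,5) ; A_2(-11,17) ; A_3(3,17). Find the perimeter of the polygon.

42

|A_1A_2| = √((-5)² + (12)²) = √169 = 13
|A_2A_3| = √((14)² + (0)²) = √196 = 14
|A_3A_1| = √((-9)² + (-12)²) = √225 = 15
Perimeter = 13 + 14 + 15 = 42.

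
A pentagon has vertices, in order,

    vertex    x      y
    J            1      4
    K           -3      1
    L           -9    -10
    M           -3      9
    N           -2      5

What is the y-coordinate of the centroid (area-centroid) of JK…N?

250/207

Apply the shoelace (surveyor's) formula. First the cross-terms c_i = x_i·y_{i+1} − x_{i+1}·y_i:
  13, 39, -111, 3, -13  ⇒  2A = -69, A = -34.5.
Then Σ (y_i + y_{i+1})·c_i = -250, so ȳ = -250 / (6·(-34.5)) = 250/207.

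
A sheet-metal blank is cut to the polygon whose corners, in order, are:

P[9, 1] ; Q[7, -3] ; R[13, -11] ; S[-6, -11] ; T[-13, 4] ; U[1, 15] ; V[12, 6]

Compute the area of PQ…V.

Apply the shoelace formula: 2A = Σ (x_i·y_{i+1} − x_{i+1}·y_i), indices taken mod 7.
Σ = (-34) + (-38) + (-209) + (-167) + (-199) + (-174) + (-42) = -863
Area = |Σ|/2 = 431.5.

431.5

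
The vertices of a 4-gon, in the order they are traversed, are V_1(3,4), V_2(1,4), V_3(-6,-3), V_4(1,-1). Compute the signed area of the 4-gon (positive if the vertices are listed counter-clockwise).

22.5

Apply the shoelace formula: 2A = Σ (x_i·y_{i+1} − x_{i+1}·y_i), indices taken mod 4.
Σ = (8) + (21) + (9) + (7) = 45
Signed area = Σ/2 = 22.5 (positive ⇒ counter-clockwise traversal).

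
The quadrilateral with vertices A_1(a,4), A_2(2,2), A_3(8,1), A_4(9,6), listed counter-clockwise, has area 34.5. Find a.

Write out the shoelace sum; only the two edges meeting at A_1 involve a:
2·Area = [(9·4 − a·6) + (a·2 − 2·4)] + 25
       = -4·a + 53 = 69
⇒ a = -4.

-4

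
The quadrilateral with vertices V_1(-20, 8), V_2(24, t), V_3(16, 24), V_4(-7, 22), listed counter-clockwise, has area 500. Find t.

The doubled signed area Σ (x_i y_{i+1} − x_{i+1} y_i) is linear in t.
With t=0 it equals 1288; the coefficient of t is -36 (from the two edges through V_2).
So -36·t + 1288 = 2·500 = 1000 ⇒ t = 8.

8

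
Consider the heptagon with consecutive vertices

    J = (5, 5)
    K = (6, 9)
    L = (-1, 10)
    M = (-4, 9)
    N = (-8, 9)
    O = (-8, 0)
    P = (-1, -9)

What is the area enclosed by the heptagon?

Σ = (15) + (69) + (31) + (36) + (72) + (72) + (40) = 335
Area = |Σ|/2 = 167.5.

167.5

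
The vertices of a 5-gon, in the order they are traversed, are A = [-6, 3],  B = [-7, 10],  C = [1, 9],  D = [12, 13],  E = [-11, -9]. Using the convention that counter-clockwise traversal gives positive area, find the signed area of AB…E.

A→B: (-6)(10) − (-7)(3) = -39
B→C: (-7)(9) − (1)(10) = -73
C→D: (1)(13) − (12)(9) = -95
D→E: (12)(-9) − (-11)(13) = 35
E→A: (-11)(3) − (-6)(-9) = -87
Σ = -259
Signed area = Σ/2 = -129.5 (negative ⇒ clockwise traversal).

-129.5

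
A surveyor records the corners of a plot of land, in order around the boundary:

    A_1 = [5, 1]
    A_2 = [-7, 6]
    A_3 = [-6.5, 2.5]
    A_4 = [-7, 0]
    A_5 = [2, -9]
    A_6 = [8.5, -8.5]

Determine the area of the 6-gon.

Apply the surveyor's formula: 2A = Σ (x_i·y_{i+1} − x_{i+1}·y_i), indices taken mod 6.
Σ = (37) + (21.5) + (17.5) + (63) + (59.5) + (51) = 249.5
Area = |Σ|/2 = 124.75.

124.75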